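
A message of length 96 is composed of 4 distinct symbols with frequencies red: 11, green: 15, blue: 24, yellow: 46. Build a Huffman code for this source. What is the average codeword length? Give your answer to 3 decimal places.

1.792 bits/symbol

Probabilities are the counts divided by 96.
Repeatedly combine the two least-probable nodes; the expected code length is the sum of the merged weights.
merge 11/96 + 5/32 → 13/48
merge 1/4 + 13/48 → 25/48
merge 23/48 + 25/48 → 1
L = 13/48 + 25/48 + 1 = 43/24 ≈ 1.792 bits/symbol.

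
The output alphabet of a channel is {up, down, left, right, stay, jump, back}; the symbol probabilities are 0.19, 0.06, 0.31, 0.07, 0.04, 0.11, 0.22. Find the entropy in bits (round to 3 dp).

H = −Σ pᵢ log₂ pᵢ.
−0.19·log₂(0.19) = 0.4552
−0.06·log₂(0.06) = 0.2435
−0.31·log₂(0.31) = 0.5238
−0.07·log₂(0.07) = 0.2686
−0.04·log₂(0.04) = 0.1858
−0.11·log₂(0.11) = 0.3503
−0.22·log₂(0.22) = 0.4806
Sum ≈ 2.5077 → 2.508 bits.

2.508 bits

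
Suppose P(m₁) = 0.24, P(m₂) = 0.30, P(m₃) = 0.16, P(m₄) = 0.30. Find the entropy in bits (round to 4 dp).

1.9593 bits

H = −Σ pᵢ log₂ pᵢ.
−0.24·log₂(0.24) = 0.4941
−0.30·log₂(0.30) = 0.5211
−0.16·log₂(0.16) = 0.4230
−0.30·log₂(0.30) = 0.5211
Sum ≈ 1.9593 → 1.9593 bits.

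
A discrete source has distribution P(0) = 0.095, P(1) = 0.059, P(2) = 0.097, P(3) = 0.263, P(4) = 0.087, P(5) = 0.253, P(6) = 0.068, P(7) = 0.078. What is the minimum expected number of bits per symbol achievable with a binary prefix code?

Repeatedly combine the two least-probable nodes; the expected code length is the sum of the merged weights.
merge 59/1000 + 17/250 → 127/1000
merge 39/500 + 87/1000 → 33/200
merge 19/200 + 97/1000 → 24/125
merge 127/1000 + 33/200 → 73/250
merge 24/125 + 253/1000 → 89/200
merge 263/1000 + 73/250 → 111/200
merge 89/200 + 111/200 → 1
L = 127/1000 + 33/200 + 24/125 + 73/250 + 89/200 + 111/200 + 1 = 347/125 = 2.776 bits/symbol.

2.776 bits/symbol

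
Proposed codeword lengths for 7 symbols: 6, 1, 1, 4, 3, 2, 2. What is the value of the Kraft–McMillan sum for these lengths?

1.703125

With common denominator 2^6 = 64: Σ 2^(−ℓᵢ) = 1/64 + 32/64 + 32/64 + 4/64 + 8/64 + 16/64 + 16/64 = 109/64 = 1.703125.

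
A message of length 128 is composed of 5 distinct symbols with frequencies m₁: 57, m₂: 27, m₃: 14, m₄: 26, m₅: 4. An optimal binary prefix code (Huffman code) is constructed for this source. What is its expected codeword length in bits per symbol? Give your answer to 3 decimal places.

2.039 bits/symbol

Probabilities are the counts divided by 128.
Repeatedly combine the two least-probable nodes; the expected code length is the sum of the merged weights.
merge 1/32 + 7/64 → 9/64
merge 9/64 + 13/64 → 11/32
merge 27/128 + 11/32 → 71/128
merge 57/128 + 71/128 → 1
L = 9/64 + 11/32 + 71/128 + 1 = 261/128 ≈ 2.039 bits/symbol.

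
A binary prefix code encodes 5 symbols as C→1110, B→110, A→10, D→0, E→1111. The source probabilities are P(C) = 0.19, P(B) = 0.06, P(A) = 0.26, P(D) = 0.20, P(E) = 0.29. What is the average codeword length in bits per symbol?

2.82 bits/symbol

L̄ = Σ pᵢ·ℓᵢ = 0.19·4 + 0.06·3 + 0.26·2 + 0.20·1 + 0.29·4 = 2.82 bits/symbol.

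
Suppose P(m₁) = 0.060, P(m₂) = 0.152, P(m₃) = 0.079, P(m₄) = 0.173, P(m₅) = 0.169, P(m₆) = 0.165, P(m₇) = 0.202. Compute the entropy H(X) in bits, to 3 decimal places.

H = −Σ pᵢ log₂ pᵢ.
−0.060·log₂(0.060) = 0.2435
−0.152·log₂(0.152) = 0.4131
−0.079·log₂(0.079) = 0.2893
−0.173·log₂(0.173) = 0.4379
−0.169·log₂(0.169) = 0.4335
−0.165·log₂(0.165) = 0.4289
−0.202·log₂(0.202) = 0.4661
Sum ≈ 2.7123 → 2.712 bits.

2.712 bits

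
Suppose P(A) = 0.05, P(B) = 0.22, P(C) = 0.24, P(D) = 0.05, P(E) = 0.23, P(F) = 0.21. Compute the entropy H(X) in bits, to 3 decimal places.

2.367 bits

H = −Σ pᵢ log₂ pᵢ.
−0.05·log₂(0.05) = 0.2161
−0.22·log₂(0.22) = 0.4806
−0.24·log₂(0.24) = 0.4941
−0.05·log₂(0.05) = 0.2161
−0.23·log₂(0.23) = 0.4877
−0.21·log₂(0.21) = 0.4728
Sum ≈ 2.3674 → 2.367 bits.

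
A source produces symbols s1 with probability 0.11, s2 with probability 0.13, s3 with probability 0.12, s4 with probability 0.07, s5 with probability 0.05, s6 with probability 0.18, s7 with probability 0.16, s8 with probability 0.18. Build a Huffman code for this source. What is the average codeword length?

Repeatedly combine the two least-probable nodes; the expected code length is the sum of the merged weights.
merge 1/20 + 7/100 → 3/25
merge 11/100 + 3/25 → 23/100
merge 3/25 + 13/100 → 1/4
merge 4/25 + 9/50 → 17/50
merge 9/50 + 23/100 → 41/100
merge 1/4 + 17/50 → 59/100
merge 41/100 + 59/100 → 1
L = 3/25 + 23/100 + 1/4 + 17/50 + 41/100 + 59/100 + 1 = 147/50 = 2.94 bits/symbol.

2.94 bits/symbol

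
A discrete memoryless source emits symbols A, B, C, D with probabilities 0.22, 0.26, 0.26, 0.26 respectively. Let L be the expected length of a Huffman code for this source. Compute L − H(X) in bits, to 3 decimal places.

0.004 bits

Entropy H = −Σ p log₂ p ≈ 1.9964 bits.
Huffman merges: 11/50+13/50→12/25; 13/50+13/50→13/25; 12/25+13/25→1. L = 2 ≈ 2.0000.
L − H = 2.0000 − 1.9964 = 0.004 bits.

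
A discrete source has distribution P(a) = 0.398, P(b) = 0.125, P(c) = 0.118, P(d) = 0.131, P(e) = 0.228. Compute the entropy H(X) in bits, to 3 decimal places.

H = −Σ pᵢ log₂ pᵢ.
−0.398·log₂(0.398) = 0.5290
−0.125·log₂(0.125) = 0.3750
−0.118·log₂(0.118) = 0.3638
−0.131·log₂(0.131) = 0.3841
−0.228·log₂(0.228) = 0.4863
Sum ≈ 2.1383 → 2.138 bits.

2.138 bits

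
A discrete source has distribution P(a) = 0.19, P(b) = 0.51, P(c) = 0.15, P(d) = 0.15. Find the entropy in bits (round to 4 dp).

H = −Σ pᵢ log₂ pᵢ.
−0.19·log₂(0.19) = 0.4552
−0.51·log₂(0.51) = 0.4954
−0.15·log₂(0.15) = 0.4105
−0.15·log₂(0.15) = 0.4105
Sum ≈ 1.7717 → 1.7717 bits.

1.7717 bits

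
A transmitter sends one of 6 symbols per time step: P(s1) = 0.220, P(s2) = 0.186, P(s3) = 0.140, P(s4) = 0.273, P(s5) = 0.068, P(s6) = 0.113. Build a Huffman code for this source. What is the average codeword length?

Repeatedly combine the two least-probable nodes; the expected code length is the sum of the merged weights.
merge 17/250 + 113/1000 → 181/1000
merge 7/50 + 181/1000 → 321/1000
merge 93/500 + 11/50 → 203/500
merge 273/1000 + 321/1000 → 297/500
merge 203/500 + 297/500 → 1
L = 181/1000 + 321/1000 + 203/500 + 297/500 + 1 = 1251/500 = 2.502 bits/symbol.

2.502 bits/symbol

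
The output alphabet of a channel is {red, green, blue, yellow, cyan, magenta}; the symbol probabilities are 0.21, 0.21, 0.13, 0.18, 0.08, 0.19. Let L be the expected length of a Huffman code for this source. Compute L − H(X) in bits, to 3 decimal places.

0.060 bits

Entropy H = −Σ p log₂ p ≈ 2.5203 bits.
Huffman merges: 2/25+13/100→21/100; 9/50+19/100→37/100; 21/100+21/100→21/50; 21/100+37/100→29/50; 21/50+29/50→1. L = 129/50 ≈ 2.5800.
L − H = 2.5800 − 2.5203 = 0.060 bits.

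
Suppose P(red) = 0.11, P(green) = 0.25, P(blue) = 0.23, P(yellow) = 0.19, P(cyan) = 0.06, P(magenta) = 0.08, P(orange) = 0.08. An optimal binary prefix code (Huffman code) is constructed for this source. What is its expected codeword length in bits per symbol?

Repeatedly combine the two least-probable nodes; the expected code length is the sum of the merged weights.
merge 3/50 + 2/25 → 7/50
merge 2/25 + 11/100 → 19/100
merge 7/50 + 19/100 → 33/100
merge 19/100 + 23/100 → 21/50
merge 1/4 + 33/100 → 29/50
merge 21/50 + 29/50 → 1
L = 7/50 + 19/100 + 33/100 + 21/50 + 29/50 + 1 = 133/50 = 2.66 bits/symbol.

2.66 bits/symbol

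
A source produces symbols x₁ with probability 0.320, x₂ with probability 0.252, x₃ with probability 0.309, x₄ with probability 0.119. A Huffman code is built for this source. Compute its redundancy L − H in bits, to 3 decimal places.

Entropy H = −Σ p log₂ p ≈ 1.9161 bits.
Huffman merges: 119/1000+63/250→371/1000; 309/1000+8/25→629/1000; 371/1000+629/1000→1. L = 2 ≈ 2.0000.
L − H = 2.0000 − 1.9161 = 0.084 bits.

0.084 bits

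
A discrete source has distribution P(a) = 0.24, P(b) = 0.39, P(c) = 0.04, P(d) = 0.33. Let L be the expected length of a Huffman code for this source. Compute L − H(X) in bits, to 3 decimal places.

Entropy H = −Σ p log₂ p ≈ 1.7375 bits.
Huffman merges: 1/25+6/25→7/25; 7/25+33/100→61/100; 39/100+61/100→1. L = 189/100 ≈ 1.8900.
L − H = 1.8900 − 1.7375 = 0.152 bits.

0.152 bits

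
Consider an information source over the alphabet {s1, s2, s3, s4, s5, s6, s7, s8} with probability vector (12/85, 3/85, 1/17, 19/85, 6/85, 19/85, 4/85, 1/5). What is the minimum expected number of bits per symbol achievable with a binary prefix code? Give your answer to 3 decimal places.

Repeatedly combine the two least-probable nodes; the expected code length is the sum of the merged weights.
merge 3/85 + 4/85 → 7/85
merge 1/17 + 6/85 → 11/85
merge 7/85 + 11/85 → 18/85
merge 12/85 + 1/5 → 29/85
merge 18/85 + 19/85 → 37/85
merge 19/85 + 29/85 → 48/85
merge 37/85 + 48/85 → 1
L = 7/85 + 11/85 + 18/85 + 29/85 + 37/85 + 48/85 + 1 = 47/17 ≈ 2.765 bits/symbol.

2.765 bits/symbol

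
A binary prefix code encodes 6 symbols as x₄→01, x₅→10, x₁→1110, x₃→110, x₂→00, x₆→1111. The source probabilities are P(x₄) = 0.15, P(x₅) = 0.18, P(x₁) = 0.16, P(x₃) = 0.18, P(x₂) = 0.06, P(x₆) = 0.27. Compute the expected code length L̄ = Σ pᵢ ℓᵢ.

3.04 bits/symbol

L̄ = Σ pᵢ·ℓᵢ = 0.15·2 + 0.18·2 + 0.16·4 + 0.18·3 + 0.06·2 + 0.27·4 = 3.04 bits/symbol.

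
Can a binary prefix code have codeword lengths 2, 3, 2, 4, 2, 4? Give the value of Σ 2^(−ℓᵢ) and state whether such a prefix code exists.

1; yes

With common denominator 2^4 = 16: Σ 2^(−ℓᵢ) = 4/16 + 2/16 + 4/16 + 1/16 + 4/16 + 1/16 = 16/16 = 1.
Kraft's inequality requires Σ ≤ 1; here Σ = 1 ≤ 1, so such a prefix code exists.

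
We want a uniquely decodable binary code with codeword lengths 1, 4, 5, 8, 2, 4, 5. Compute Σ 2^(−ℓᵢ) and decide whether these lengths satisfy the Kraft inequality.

With common denominator 2^8 = 256: Σ 2^(−ℓᵢ) = 128/256 + 16/256 + 8/256 + 1/256 + 64/256 + 16/256 + 8/256 = 241/256 = 0.94140625.
Kraft's inequality requires Σ ≤ 1; here Σ = 0.94140625 ≤ 1, so such a prefix code exists.

0.94140625; yes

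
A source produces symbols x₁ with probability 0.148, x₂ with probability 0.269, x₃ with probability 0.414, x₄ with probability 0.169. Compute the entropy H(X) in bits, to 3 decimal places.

H = −Σ pᵢ log₂ pᵢ.
−0.148·log₂(0.148) = 0.4079
−0.269·log₂(0.269) = 0.5096
−0.414·log₂(0.414) = 0.5267
−0.169·log₂(0.169) = 0.4335
Sum ≈ 1.8777 → 1.878 bits.

1.878 bits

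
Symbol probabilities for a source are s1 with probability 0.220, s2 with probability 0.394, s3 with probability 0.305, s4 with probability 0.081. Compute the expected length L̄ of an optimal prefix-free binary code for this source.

Repeatedly combine the two least-probable nodes; the expected code length is the sum of the merged weights.
merge 81/1000 + 11/50 → 301/1000
merge 301/1000 + 61/200 → 303/500
merge 197/500 + 303/500 → 1
L = 301/1000 + 303/500 + 1 = 1907/1000 = 1.907 bits/symbol.

1.907 bits/symbol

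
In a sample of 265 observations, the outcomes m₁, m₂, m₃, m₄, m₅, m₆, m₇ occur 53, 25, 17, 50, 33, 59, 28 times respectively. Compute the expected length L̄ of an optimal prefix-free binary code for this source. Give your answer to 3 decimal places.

Probabilities are the counts divided by 265.
Repeatedly combine the two least-probable nodes; the expected code length is the sum of the merged weights.
merge 17/265 + 5/53 → 42/265
merge 28/265 + 33/265 → 61/265
merge 42/265 + 10/53 → 92/265
merge 1/5 + 59/265 → 112/265
merge 61/265 + 92/265 → 153/265
merge 112/265 + 153/265 → 1
L = 42/265 + 61/265 + 92/265 + 112/265 + 153/265 + 1 = 145/53 ≈ 2.736 bits/symbol.

2.736 bits/symbol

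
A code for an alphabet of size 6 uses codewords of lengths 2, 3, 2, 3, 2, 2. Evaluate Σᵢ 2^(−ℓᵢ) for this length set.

1.25

With common denominator 2^3 = 8: Σ 2^(−ℓᵢ) = 2/8 + 1/8 + 2/8 + 1/8 + 2/8 + 2/8 = 10/8 = 1.25.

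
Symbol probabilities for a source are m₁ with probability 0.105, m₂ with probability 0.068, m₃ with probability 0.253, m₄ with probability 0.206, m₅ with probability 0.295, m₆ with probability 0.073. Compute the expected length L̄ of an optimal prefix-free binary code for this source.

Repeatedly combine the two least-probable nodes; the expected code length is the sum of the merged weights.
merge 17/250 + 73/1000 → 141/1000
merge 21/200 + 141/1000 → 123/500
merge 103/500 + 123/500 → 113/250
merge 253/1000 + 59/200 → 137/250
merge 113/250 + 137/250 → 1
L = 141/1000 + 123/500 + 113/250 + 137/250 + 1 = 2387/1000 = 2.387 bits/symbol.

2.387 bits/symbol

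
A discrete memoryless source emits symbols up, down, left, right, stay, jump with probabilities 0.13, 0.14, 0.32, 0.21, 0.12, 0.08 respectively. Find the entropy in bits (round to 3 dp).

H = −Σ pᵢ log₂ pᵢ.
−0.13·log₂(0.13) = 0.3826
−0.14·log₂(0.14) = 0.3971
−0.32·log₂(0.32) = 0.5260
−0.21·log₂(0.21) = 0.4728
−0.12·log₂(0.12) = 0.3671
−0.08·log₂(0.08) = 0.2915
Sum ≈ 2.4372 → 2.437 bits.

2.437 bits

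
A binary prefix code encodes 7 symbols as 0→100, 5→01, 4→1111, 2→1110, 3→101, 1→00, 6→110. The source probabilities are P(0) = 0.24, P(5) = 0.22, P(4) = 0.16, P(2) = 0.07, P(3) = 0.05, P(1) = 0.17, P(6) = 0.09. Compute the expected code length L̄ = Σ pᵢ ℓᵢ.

L̄ = Σ pᵢ·ℓᵢ = 0.24·3 + 0.22·2 + 0.16·4 + 0.07·4 + 0.05·3 + 0.17·2 + 0.09·3 = 2.84 bits/symbol.

2.84 bits/symbol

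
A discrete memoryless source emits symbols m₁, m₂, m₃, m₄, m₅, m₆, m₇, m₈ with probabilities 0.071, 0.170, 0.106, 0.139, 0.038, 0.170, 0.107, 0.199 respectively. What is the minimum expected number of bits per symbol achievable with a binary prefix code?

Repeatedly combine the two least-probable nodes; the expected code length is the sum of the merged weights.
merge 19/500 + 71/1000 → 109/1000
merge 53/500 + 107/1000 → 213/1000
merge 109/1000 + 139/1000 → 31/125
merge 17/100 + 17/100 → 17/50
merge 199/1000 + 213/1000 → 103/250
merge 31/125 + 17/50 → 147/250
merge 103/250 + 147/250 → 1
L = 109/1000 + 213/1000 + 31/125 + 17/50 + 103/250 + 147/250 + 1 = 291/100 = 2.91 bits/symbol.

2.91 bits/symbol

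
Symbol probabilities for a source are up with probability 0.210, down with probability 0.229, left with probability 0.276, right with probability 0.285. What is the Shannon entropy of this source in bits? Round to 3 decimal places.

1.989 bits

H = −Σ pᵢ log₂ pᵢ.
−0.210·log₂(0.210) = 0.4728
−0.229·log₂(0.229) = 0.4870
−0.276·log₂(0.276) = 0.5126
−0.285·log₂(0.285) = 0.5161
Sum ≈ 1.9885 → 1.989 bits.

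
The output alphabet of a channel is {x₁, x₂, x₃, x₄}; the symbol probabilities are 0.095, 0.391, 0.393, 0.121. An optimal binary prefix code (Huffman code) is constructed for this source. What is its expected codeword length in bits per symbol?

1.823 bits/symbol

Repeatedly combine the two least-probable nodes; the expected code length is the sum of the merged weights.
merge 19/200 + 121/1000 → 27/125
merge 27/125 + 391/1000 → 607/1000
merge 393/1000 + 607/1000 → 1
L = 27/125 + 607/1000 + 1 = 1823/1000 = 1.823 bits/symbol.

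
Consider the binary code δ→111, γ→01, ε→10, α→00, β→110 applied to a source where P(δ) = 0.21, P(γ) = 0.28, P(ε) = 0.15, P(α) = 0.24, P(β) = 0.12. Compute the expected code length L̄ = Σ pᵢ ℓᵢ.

2.33 bits/symbol

L̄ = Σ pᵢ·ℓᵢ = 0.21·3 + 0.28·2 + 0.15·2 + 0.24·2 + 0.12·3 = 2.33 bits/symbol.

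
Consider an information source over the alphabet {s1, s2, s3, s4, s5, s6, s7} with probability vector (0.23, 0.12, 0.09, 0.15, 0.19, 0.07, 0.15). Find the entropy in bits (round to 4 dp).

2.7123 bits

H = −Σ pᵢ log₂ pᵢ.
−0.23·log₂(0.23) = 0.4877
−0.12·log₂(0.12) = 0.3671
−0.09·log₂(0.09) = 0.3127
−0.15·log₂(0.15) = 0.4105
−0.19·log₂(0.19) = 0.4552
−0.07·log₂(0.07) = 0.2686
−0.15·log₂(0.15) = 0.4105
Sum ≈ 2.7123 → 2.7123 bits.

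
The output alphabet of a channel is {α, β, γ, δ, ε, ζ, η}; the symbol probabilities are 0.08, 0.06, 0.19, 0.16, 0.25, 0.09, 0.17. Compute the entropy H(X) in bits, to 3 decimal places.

H = −Σ pᵢ log₂ pᵢ.
−0.08·log₂(0.08) = 0.2915
−0.06·log₂(0.06) = 0.2435
−0.19·log₂(0.19) = 0.4552
−0.16·log₂(0.16) = 0.4230
−0.25·log₂(0.25) = 0.5000
−0.09·log₂(0.09) = 0.3127
−0.17·log₂(0.17) = 0.4346
Sum ≈ 2.6605 → 2.661 bits.

2.661 bits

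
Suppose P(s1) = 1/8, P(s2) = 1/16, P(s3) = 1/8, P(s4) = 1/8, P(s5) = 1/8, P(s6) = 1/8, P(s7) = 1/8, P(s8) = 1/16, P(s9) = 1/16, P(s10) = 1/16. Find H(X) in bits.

Each probability is a power of 1/2, so log₂(1/p) is an integer.
H = Σ p·log₂(1/p) = 1/8·3 + 1/16·4 + 1/8·3 + 1/8·3 + 1/8·3 + 1/8·3 + 1/8·3 + 1/16·4 + 1/16·4 + 1/16·4 = 3.25 bits.

3.25 bits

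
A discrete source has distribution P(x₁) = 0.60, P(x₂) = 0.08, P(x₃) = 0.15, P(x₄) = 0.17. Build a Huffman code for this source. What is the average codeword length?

1.63 bits/symbol

Repeatedly combine the two least-probable nodes; the expected code length is the sum of the merged weights.
merge 2/25 + 3/20 → 23/100
merge 17/100 + 23/100 → 2/5
merge 2/5 + 3/5 → 1
L = 23/100 + 2/5 + 1 = 163/100 = 1.63 bits/symbol.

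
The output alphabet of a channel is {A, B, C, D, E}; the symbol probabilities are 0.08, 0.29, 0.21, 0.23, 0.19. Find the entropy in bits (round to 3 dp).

H = −Σ pᵢ log₂ pᵢ.
−0.08·log₂(0.08) = 0.2915
−0.29·log₂(0.29) = 0.5179
−0.21·log₂(0.21) = 0.4728
−0.23·log₂(0.23) = 0.4877
−0.19·log₂(0.19) = 0.4552
Sum ≈ 2.2251 → 2.225 bits.

2.225 bits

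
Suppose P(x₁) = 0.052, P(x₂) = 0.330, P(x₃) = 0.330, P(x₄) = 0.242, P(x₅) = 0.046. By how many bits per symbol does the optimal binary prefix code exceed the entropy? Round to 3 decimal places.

0.121 bits

Entropy H = −Σ p log₂ p ≈ 1.9771 bits.
Huffman merges: 23/500+13/250→49/500; 49/500+121/500→17/50; 33/100+33/100→33/50; 17/50+33/50→1. L = 1049/500 ≈ 2.0980.
L − H = 2.0980 − 1.9771 = 0.121 bits.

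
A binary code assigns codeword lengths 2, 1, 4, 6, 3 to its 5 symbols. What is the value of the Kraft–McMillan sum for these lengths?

0.953125

With common denominator 2^6 = 64: Σ 2^(−ℓᵢ) = 16/64 + 32/64 + 4/64 + 1/64 + 8/64 = 61/64 = 0.953125.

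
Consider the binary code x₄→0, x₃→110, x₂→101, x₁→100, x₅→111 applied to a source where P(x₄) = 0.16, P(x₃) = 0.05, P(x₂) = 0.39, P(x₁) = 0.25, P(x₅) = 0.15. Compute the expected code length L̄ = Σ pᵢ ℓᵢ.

2.68 bits/symbol

L̄ = Σ pᵢ·ℓᵢ = 0.16·1 + 0.05·3 + 0.39·3 + 0.25·3 + 0.15·3 = 2.68 bits/symbol.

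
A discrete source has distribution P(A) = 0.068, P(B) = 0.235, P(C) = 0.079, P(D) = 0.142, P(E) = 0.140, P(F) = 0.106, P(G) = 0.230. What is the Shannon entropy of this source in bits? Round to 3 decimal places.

H = −Σ pᵢ log₂ pᵢ.
−0.068·log₂(0.068) = 0.2637
−0.235·log₂(0.235) = 0.4910
−0.079·log₂(0.079) = 0.2893
−0.142·log₂(0.142) = 0.3999
−0.140·log₂(0.140) = 0.3971
−0.106·log₂(0.106) = 0.3432
−0.230·log₂(0.230) = 0.4877
Sum ≈ 2.6719 → 2.672 bits.

2.672 bits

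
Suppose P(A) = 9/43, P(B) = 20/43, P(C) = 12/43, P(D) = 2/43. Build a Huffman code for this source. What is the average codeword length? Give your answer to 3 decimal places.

Repeatedly combine the two least-probable nodes; the expected code length is the sum of the merged weights.
merge 2/43 + 9/43 → 11/43
merge 11/43 + 12/43 → 23/43
merge 20/43 + 23/43 → 1
L = 11/43 + 23/43 + 1 = 77/43 ≈ 1.791 bits/symbol.

1.791 bits/symbol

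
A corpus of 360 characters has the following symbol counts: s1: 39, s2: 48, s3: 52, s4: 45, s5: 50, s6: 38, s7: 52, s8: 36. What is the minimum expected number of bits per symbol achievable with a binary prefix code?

Probabilities are the counts divided by 360.
Repeatedly combine the two least-probable nodes; the expected code length is the sum of the merged weights.
merge 1/10 + 19/180 → 37/180
merge 13/120 + 1/8 → 7/30
merge 2/15 + 5/36 → 49/180
merge 13/90 + 13/90 → 13/45
merge 37/180 + 7/30 → 79/180
merge 49/180 + 13/45 → 101/180
merge 79/180 + 101/180 → 1
L = 37/180 + 7/30 + 49/180 + 13/45 + 79/180 + 101/180 + 1 = 3 bits/symbol.

3 bits/symbol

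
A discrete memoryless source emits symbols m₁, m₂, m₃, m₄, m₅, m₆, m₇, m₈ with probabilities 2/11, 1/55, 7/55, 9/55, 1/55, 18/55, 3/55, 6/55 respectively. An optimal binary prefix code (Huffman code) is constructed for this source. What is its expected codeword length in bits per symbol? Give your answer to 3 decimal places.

2.618 bits/symbol

Repeatedly combine the two least-probable nodes; the expected code length is the sum of the merged weights.
merge 1/55 + 1/55 → 2/55
merge 2/55 + 3/55 → 1/11
merge 1/11 + 6/55 → 1/5
merge 7/55 + 9/55 → 16/55
merge 2/11 + 1/5 → 21/55
merge 16/55 + 18/55 → 34/55
merge 21/55 + 34/55 → 1
L = 2/55 + 1/11 + 1/5 + 16/55 + 21/55 + 34/55 + 1 = 144/55 ≈ 2.618 bits/symbol.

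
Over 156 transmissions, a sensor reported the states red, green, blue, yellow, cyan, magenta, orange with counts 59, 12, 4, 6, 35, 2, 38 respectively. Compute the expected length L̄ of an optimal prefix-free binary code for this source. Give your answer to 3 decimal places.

2.269 bits/symbol

Probabilities are the counts divided by 156.
Repeatedly combine the two least-probable nodes; the expected code length is the sum of the merged weights.
merge 1/78 + 1/39 → 1/26
merge 1/26 + 1/26 → 1/13
merge 1/13 + 1/13 → 2/13
merge 2/13 + 35/156 → 59/156
merge 19/78 + 59/156 → 97/156
merge 59/156 + 97/156 → 1
L = 1/26 + 1/13 + 2/13 + 59/156 + 97/156 + 1 = 59/26 ≈ 2.269 bits/symbol.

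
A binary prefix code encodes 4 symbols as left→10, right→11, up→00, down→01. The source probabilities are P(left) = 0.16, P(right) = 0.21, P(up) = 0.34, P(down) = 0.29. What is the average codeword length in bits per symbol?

2 bits/symbol

L̄ = Σ pᵢ·ℓᵢ = 0.16·2 + 0.21·2 + 0.34·2 + 0.29·2 = 2 bits/symbol.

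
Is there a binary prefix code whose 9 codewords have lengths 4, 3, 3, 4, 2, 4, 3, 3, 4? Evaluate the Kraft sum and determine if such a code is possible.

With common denominator 2^4 = 16: Σ 2^(−ℓᵢ) = 1/16 + 2/16 + 2/16 + 1/16 + 4/16 + 1/16 + 2/16 + 2/16 + 1/16 = 16/16 = 1.
Kraft's inequality requires Σ ≤ 1; here Σ = 1 ≤ 1, so such a prefix code exists.

1; yes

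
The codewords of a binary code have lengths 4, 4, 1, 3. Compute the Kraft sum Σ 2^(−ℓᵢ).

With common denominator 2^4 = 16: Σ 2^(−ℓᵢ) = 1/16 + 1/16 + 8/16 + 2/16 = 12/16 = 0.75.

0.75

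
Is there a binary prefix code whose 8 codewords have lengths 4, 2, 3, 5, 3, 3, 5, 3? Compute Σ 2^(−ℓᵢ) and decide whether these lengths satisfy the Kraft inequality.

With common denominator 2^5 = 32: Σ 2^(−ℓᵢ) = 2/32 + 8/32 + 4/32 + 1/32 + 4/32 + 4/32 + 1/32 + 4/32 = 28/32 = 0.875.
Kraft's inequality requires Σ ≤ 1; here Σ = 0.875 ≤ 1, so such a prefix code exists.

0.875; yes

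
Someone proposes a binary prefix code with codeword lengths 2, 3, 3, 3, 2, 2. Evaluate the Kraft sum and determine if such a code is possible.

1.125; no

With common denominator 2^3 = 8: Σ 2^(−ℓᵢ) = 2/8 + 1/8 + 1/8 + 1/8 + 2/8 + 2/8 = 9/8 = 1.125.
Kraft's inequality requires Σ ≤ 1; here Σ = 1.125 > 1, so no such prefix code exists.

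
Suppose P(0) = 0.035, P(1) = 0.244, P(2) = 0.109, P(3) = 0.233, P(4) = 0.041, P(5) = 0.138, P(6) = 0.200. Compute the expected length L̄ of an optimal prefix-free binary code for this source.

Repeatedly combine the two least-probable nodes; the expected code length is the sum of the merged weights.
merge 7/200 + 41/1000 → 19/250
merge 19/250 + 109/1000 → 37/200
merge 69/500 + 37/200 → 323/1000
merge 1/5 + 233/1000 → 433/1000
merge 61/250 + 323/1000 → 567/1000
merge 433/1000 + 567/1000 → 1
L = 19/250 + 37/200 + 323/1000 + 433/1000 + 567/1000 + 1 = 323/125 = 2.584 bits/symbol.

2.584 bits/symbol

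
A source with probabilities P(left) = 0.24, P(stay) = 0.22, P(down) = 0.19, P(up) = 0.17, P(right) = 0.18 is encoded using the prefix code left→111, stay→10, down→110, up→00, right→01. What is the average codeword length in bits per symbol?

2.43 bits/symbol

L̄ = Σ pᵢ·ℓᵢ = 0.24·3 + 0.22·2 + 0.19·3 + 0.17·2 + 0.18·2 = 2.43 bits/symbol.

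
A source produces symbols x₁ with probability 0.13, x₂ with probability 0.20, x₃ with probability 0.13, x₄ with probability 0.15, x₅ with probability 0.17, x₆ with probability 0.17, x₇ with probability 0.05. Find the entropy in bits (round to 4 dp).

H = −Σ pᵢ log₂ pᵢ.
−0.13·log₂(0.13) = 0.3826
−0.20·log₂(0.20) = 0.4644
−0.13·log₂(0.13) = 0.3826
−0.15·log₂(0.15) = 0.4105
−0.17·log₂(0.17) = 0.4346
−0.17·log₂(0.17) = 0.4346
−0.05·log₂(0.05) = 0.2161
Sum ≈ 2.7255 → 2.7255 bits.

2.7255 bits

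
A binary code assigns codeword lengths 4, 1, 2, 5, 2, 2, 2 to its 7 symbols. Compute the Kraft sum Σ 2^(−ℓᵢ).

With common denominator 2^5 = 32: Σ 2^(−ℓᵢ) = 2/32 + 16/32 + 8/32 + 1/32 + 8/32 + 8/32 + 8/32 = 51/32 = 1.59375.

1.59375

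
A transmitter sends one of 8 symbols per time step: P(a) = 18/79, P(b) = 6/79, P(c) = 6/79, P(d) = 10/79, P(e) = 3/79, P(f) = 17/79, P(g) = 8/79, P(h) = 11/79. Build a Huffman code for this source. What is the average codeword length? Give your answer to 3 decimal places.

2.848 bits/symbol

Repeatedly combine the two least-probable nodes; the expected code length is the sum of the merged weights.
merge 3/79 + 6/79 → 9/79
merge 6/79 + 8/79 → 14/79
merge 9/79 + 10/79 → 19/79
merge 11/79 + 14/79 → 25/79
merge 17/79 + 18/79 → 35/79
merge 19/79 + 25/79 → 44/79
merge 35/79 + 44/79 → 1
L = 9/79 + 14/79 + 19/79 + 25/79 + 35/79 + 44/79 + 1 = 225/79 ≈ 2.848 bits/symbol.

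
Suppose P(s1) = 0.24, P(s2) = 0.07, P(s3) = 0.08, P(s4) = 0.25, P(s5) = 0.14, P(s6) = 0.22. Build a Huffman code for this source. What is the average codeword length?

Repeatedly combine the two least-probable nodes; the expected code length is the sum of the merged weights.
merge 7/100 + 2/25 → 3/20
merge 7/50 + 3/20 → 29/100
merge 11/50 + 6/25 → 23/50
merge 1/4 + 29/100 → 27/50
merge 23/50 + 27/50 → 1
L = 3/20 + 29/100 + 23/50 + 27/50 + 1 = 61/25 = 2.44 bits/symbol.

2.44 bits/symbol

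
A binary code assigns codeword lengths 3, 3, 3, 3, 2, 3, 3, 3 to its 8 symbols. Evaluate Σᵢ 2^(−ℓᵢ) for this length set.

1.125

With common denominator 2^3 = 8: Σ 2^(−ℓᵢ) = 1/8 + 1/8 + 1/8 + 1/8 + 2/8 + 1/8 + 1/8 + 1/8 = 9/8 = 1.125.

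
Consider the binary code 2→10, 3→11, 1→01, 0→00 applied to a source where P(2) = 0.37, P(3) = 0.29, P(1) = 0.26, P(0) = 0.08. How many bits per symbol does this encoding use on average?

2 bits/symbol

L̄ = Σ pᵢ·ℓᵢ = 0.37·2 + 0.29·2 + 0.26·2 + 0.08·2 = 2 bits/symbol.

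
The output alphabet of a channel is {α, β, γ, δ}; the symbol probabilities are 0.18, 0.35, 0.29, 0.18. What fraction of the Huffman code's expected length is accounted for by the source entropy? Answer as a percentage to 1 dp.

96.9%

Entropy H = −Σ p log₂ p ≈ 1.9386 bits.
Huffman merges: 9/50+9/50→9/25; 29/100+7/20→16/25; 9/25+16/25→1. L = 2 ≈ 2.0000.
Efficiency = H/L = 1.9386/2.0000 = 96.9%.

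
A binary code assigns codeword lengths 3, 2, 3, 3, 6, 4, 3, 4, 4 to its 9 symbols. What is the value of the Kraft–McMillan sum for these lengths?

0.953125

With common denominator 2^6 = 64: Σ 2^(−ℓᵢ) = 8/64 + 16/64 + 8/64 + 8/64 + 1/64 + 4/64 + 8/64 + 4/64 + 4/64 = 61/64 = 0.953125.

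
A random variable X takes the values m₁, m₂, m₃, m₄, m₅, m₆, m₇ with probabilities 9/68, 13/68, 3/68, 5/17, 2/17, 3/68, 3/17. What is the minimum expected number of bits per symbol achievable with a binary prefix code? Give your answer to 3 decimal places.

2.603 bits/symbol

Repeatedly combine the two least-probable nodes; the expected code length is the sum of the merged weights.
merge 3/68 + 3/68 → 3/34
merge 3/34 + 2/17 → 7/34
merge 9/68 + 3/17 → 21/68
merge 13/68 + 7/34 → 27/68
merge 5/17 + 21/68 → 41/68
merge 27/68 + 41/68 → 1
L = 3/34 + 7/34 + 21/68 + 27/68 + 41/68 + 1 = 177/68 ≈ 2.603 bits/symbol.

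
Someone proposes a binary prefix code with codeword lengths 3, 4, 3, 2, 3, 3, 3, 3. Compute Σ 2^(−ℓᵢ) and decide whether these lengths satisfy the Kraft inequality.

With common denominator 2^4 = 16: Σ 2^(−ℓᵢ) = 2/16 + 1/16 + 2/16 + 4/16 + 2/16 + 2/16 + 2/16 + 2/16 = 17/16 = 1.0625.
Kraft's inequality requires Σ ≤ 1; here Σ = 1.0625 > 1, so no such prefix code exists.

1.0625; no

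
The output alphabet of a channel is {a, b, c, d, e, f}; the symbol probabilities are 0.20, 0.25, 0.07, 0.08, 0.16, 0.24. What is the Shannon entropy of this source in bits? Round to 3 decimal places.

H = −Σ pᵢ log₂ pᵢ.
−0.20·log₂(0.20) = 0.4644
−0.25·log₂(0.25) = 0.5000
−0.07·log₂(0.07) = 0.2686
−0.08·log₂(0.08) = 0.2915
−0.16·log₂(0.16) = 0.4230
−0.24·log₂(0.24) = 0.4941
Sum ≈ 2.4416 → 2.442 bits.

2.442 bits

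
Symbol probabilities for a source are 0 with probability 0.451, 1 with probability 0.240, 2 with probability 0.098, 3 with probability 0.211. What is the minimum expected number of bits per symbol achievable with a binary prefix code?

Repeatedly combine the two least-probable nodes; the expected code length is the sum of the merged weights.
merge 49/500 + 211/1000 → 309/1000
merge 6/25 + 309/1000 → 549/1000
merge 451/1000 + 549/1000 → 1
L = 309/1000 + 549/1000 + 1 = 929/500 = 1.858 bits/symbol.

1.858 bits/symbol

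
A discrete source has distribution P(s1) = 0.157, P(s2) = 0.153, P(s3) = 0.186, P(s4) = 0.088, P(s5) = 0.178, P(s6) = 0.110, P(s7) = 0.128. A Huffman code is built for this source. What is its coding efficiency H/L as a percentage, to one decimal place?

Entropy H = −Σ p log₂ p ≈ 2.7668 bits.
Huffman merges: 11/125+11/100→99/500; 16/125+153/1000→281/1000; 157/1000+89/500→67/200; 93/500+99/500→48/125; 281/1000+67/200→77/125; 48/125+77/125→1. L = 1407/500 ≈ 2.8140.
Efficiency = H/L = 2.7668/2.8140 = 98.3%.

98.3%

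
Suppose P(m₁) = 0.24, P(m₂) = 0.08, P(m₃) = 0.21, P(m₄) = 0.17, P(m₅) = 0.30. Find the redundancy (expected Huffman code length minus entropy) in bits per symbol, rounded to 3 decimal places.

0.036 bits

Entropy H = −Σ p log₂ p ≈ 2.2141 bits.
Huffman merges: 2/25+17/100→1/4; 21/100+6/25→9/20; 1/4+3/10→11/20; 9/20+11/20→1. L = 9/4 ≈ 2.2500.
L − H = 2.2500 − 2.2141 = 0.036 bits.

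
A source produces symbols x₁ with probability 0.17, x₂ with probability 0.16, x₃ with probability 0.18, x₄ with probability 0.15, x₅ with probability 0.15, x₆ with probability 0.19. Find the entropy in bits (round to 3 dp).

H = −Σ pᵢ log₂ pᵢ.
−0.17·log₂(0.17) = 0.4346
−0.16·log₂(0.16) = 0.4230
−0.18·log₂(0.18) = 0.4453
−0.15·log₂(0.15) = 0.4105
−0.15·log₂(0.15) = 0.4105
−0.19·log₂(0.19) = 0.4552
Sum ≈ 2.5792 → 2.579 bits.

2.579 bits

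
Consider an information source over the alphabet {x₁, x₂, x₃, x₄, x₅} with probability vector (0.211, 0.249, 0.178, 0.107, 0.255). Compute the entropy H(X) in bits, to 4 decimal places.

H = −Σ pᵢ log₂ pᵢ.
−0.211·log₂(0.211) = 0.4736
−0.249·log₂(0.249) = 0.4994
−0.178·log₂(0.178) = 0.4432
−0.107·log₂(0.107) = 0.3450
−0.255·log₂(0.255) = 0.5027
Sum ≈ 2.2640 → 2.2640 bits.

2.2640 bits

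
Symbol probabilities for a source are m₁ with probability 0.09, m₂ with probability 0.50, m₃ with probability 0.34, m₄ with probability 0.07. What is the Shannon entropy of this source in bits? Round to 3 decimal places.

1.610 bits

H = −Σ pᵢ log₂ pᵢ.
−0.09·log₂(0.09) = 0.3127
−0.50·log₂(0.50) = 0.5000
−0.34·log₂(0.34) = 0.5292
−0.07·log₂(0.07) = 0.2686
Sum ≈ 1.6104 → 1.610 bits.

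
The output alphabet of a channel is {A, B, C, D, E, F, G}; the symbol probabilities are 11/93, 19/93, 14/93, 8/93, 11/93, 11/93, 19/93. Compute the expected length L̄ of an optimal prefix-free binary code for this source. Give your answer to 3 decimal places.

2.796 bits/symbol

Repeatedly combine the two least-probable nodes; the expected code length is the sum of the merged weights.
merge 8/93 + 11/93 → 19/93
merge 11/93 + 11/93 → 22/93
merge 14/93 + 19/93 → 11/31
merge 19/93 + 19/93 → 38/93
merge 22/93 + 11/31 → 55/93
merge 38/93 + 55/93 → 1
L = 19/93 + 22/93 + 11/31 + 38/93 + 55/93 + 1 = 260/93 ≈ 2.796 bits/symbol.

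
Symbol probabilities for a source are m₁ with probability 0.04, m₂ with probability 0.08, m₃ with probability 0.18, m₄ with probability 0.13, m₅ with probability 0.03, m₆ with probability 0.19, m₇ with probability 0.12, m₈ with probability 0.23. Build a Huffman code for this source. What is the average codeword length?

Repeatedly combine the two least-probable nodes; the expected code length is the sum of the merged weights.
merge 3/100 + 1/25 → 7/100
merge 7/100 + 2/25 → 3/20
merge 3/25 + 13/100 → 1/4
merge 3/20 + 9/50 → 33/100
merge 19/100 + 23/100 → 21/50
merge 1/4 + 33/100 → 29/50
merge 21/50 + 29/50 → 1
L = 7/100 + 3/20 + 1/4 + 33/100 + 21/50 + 29/50 + 1 = 14/5 = 2.8 bits/symbol.

2.8 bits/symbol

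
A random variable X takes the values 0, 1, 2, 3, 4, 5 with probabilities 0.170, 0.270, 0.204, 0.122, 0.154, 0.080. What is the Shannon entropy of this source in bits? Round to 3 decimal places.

2.490 bits

H = −Σ pᵢ log₂ pᵢ.
−0.170·log₂(0.170) = 0.4346
−0.270·log₂(0.270) = 0.5100
−0.204·log₂(0.204) = 0.4678
−0.122·log₂(0.122) = 0.3703
−0.154·log₂(0.154) = 0.4156
−0.080·log₂(0.080) = 0.2915
Sum ≈ 2.4899 → 2.490 bits.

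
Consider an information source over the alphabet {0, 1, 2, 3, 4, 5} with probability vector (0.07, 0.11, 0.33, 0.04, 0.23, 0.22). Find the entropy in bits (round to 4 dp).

H = −Σ pᵢ log₂ pᵢ.
−0.07·log₂(0.07) = 0.2686
−0.11·log₂(0.11) = 0.3503
−0.33·log₂(0.33) = 0.5278
−0.04·log₂(0.04) = 0.1858
−0.23·log₂(0.23) = 0.4877
−0.22·log₂(0.22) = 0.4806
Sum ≈ 2.3007 → 2.3007 bits.

2.3007 bits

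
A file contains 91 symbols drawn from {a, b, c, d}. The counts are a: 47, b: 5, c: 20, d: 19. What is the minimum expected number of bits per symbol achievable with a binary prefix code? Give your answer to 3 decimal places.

Probabilities are the counts divided by 91.
Repeatedly combine the two least-probable nodes; the expected code length is the sum of the merged weights.
merge 5/91 + 19/91 → 24/91
merge 20/91 + 24/91 → 44/91
merge 44/91 + 47/91 → 1
L = 24/91 + 44/91 + 1 = 159/91 ≈ 1.747 bits/symbol.

1.747 bits/symbol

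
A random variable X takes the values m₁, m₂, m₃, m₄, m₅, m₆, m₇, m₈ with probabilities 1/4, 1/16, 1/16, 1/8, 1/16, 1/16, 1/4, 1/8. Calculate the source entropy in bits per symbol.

2.75 bits

Each probability is a power of 1/2, so log₂(1/p) is an integer.
H = Σ p·log₂(1/p) = 1/4·2 + 1/16·4 + 1/16·4 + 1/8·3 + 1/16·4 + 1/16·4 + 1/4·2 + 1/8·3 = 2.75 bits.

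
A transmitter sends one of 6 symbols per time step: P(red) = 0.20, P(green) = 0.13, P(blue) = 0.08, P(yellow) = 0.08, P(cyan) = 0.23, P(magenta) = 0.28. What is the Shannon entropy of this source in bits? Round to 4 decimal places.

2.4319 bits

H = −Σ pᵢ log₂ pᵢ.
−0.20·log₂(0.20) = 0.4644
−0.13·log₂(0.13) = 0.3826
−0.08·log₂(0.08) = 0.2915
−0.08·log₂(0.08) = 0.2915
−0.23·log₂(0.23) = 0.4877
−0.28·log₂(0.28) = 0.5142
Sum ≈ 2.4319 → 2.4319 bits.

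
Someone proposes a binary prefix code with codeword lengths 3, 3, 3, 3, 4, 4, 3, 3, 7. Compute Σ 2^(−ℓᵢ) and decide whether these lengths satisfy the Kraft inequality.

With common denominator 2^7 = 128: Σ 2^(−ℓᵢ) = 16/128 + 16/128 + 16/128 + 16/128 + 8/128 + 8/128 + 16/128 + 16/128 + 1/128 = 113/128 = 0.8828125.
Kraft's inequality requires Σ ≤ 1; here Σ = 0.8828125 ≤ 1, so such a prefix code exists.

0.8828125; yes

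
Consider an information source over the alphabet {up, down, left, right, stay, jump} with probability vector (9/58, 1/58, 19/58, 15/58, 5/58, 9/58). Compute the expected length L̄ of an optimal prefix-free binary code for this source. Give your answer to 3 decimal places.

2.362 bits/symbol

Repeatedly combine the two least-probable nodes; the expected code length is the sum of the merged weights.
merge 1/58 + 5/58 → 3/29
merge 3/29 + 9/58 → 15/58
merge 9/58 + 15/58 → 12/29
merge 15/58 + 19/58 → 17/29
merge 12/29 + 17/29 → 1
L = 3/29 + 15/58 + 12/29 + 17/29 + 1 = 137/58 ≈ 2.362 bits/symbol.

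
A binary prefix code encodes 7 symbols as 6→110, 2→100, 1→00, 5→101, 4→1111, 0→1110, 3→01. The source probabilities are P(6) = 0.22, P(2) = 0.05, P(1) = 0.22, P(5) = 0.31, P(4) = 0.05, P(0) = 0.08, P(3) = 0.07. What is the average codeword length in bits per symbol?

2.84 bits/symbol

L̄ = Σ pᵢ·ℓᵢ = 0.22·3 + 0.05·3 + 0.22·2 + 0.31·3 + 0.05·4 + 0.08·4 + 0.07·2 = 2.84 bits/symbol.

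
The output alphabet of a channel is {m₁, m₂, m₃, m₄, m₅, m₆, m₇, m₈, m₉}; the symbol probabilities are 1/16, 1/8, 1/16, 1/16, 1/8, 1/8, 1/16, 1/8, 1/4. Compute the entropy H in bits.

Each probability is a power of 1/2, so log₂(1/p) is an integer.
H = Σ p·log₂(1/p) = 1/16·4 + 1/8·3 + 1/16·4 + 1/16·4 + 1/8·3 + 1/8·3 + 1/16·4 + 1/8·3 + 1/4·2 = 3 bits.

3 bits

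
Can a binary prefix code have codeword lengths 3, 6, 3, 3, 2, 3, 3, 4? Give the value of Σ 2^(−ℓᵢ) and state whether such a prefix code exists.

0.953125; yes

With common denominator 2^6 = 64: Σ 2^(−ℓᵢ) = 8/64 + 1/64 + 8/64 + 8/64 + 16/64 + 8/64 + 8/64 + 4/64 = 61/64 = 0.953125.
Kraft's inequality requires Σ ≤ 1; here Σ = 0.953125 ≤ 1, so such a prefix code exists.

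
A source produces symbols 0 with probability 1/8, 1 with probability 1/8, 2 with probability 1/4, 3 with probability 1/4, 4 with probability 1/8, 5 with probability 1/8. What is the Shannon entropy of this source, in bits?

Each probability is a power of 1/2, so log₂(1/p) is an integer.
H = Σ p·log₂(1/p) = 1/8·3 + 1/8·3 + 1/4·2 + 1/4·2 + 1/8·3 + 1/8·3 = 2.5 bits.

2.5 bits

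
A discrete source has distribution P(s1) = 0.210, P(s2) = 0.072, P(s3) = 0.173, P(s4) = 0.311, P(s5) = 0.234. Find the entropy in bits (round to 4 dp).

2.1984 bits

H = −Σ pᵢ log₂ pᵢ.
−0.210·log₂(0.210) = 0.4728
−0.072·log₂(0.072) = 0.2733
−0.173·log₂(0.173) = 0.4379
−0.311·log₂(0.311) = 0.5240
−0.234·log₂(0.234) = 0.4903
Sum ≈ 2.1984 → 2.1984 bits.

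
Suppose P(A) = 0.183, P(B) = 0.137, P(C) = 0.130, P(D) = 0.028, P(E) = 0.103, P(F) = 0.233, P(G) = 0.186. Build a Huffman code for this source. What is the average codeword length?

2.712 bits/symbol

Repeatedly combine the two least-probable nodes; the expected code length is the sum of the merged weights.
merge 7/250 + 103/1000 → 131/1000
merge 13/100 + 131/1000 → 261/1000
merge 137/1000 + 183/1000 → 8/25
merge 93/500 + 233/1000 → 419/1000
merge 261/1000 + 8/25 → 581/1000
merge 419/1000 + 581/1000 → 1
L = 131/1000 + 261/1000 + 8/25 + 419/1000 + 581/1000 + 1 = 339/125 = 2.712 bits/symbol.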